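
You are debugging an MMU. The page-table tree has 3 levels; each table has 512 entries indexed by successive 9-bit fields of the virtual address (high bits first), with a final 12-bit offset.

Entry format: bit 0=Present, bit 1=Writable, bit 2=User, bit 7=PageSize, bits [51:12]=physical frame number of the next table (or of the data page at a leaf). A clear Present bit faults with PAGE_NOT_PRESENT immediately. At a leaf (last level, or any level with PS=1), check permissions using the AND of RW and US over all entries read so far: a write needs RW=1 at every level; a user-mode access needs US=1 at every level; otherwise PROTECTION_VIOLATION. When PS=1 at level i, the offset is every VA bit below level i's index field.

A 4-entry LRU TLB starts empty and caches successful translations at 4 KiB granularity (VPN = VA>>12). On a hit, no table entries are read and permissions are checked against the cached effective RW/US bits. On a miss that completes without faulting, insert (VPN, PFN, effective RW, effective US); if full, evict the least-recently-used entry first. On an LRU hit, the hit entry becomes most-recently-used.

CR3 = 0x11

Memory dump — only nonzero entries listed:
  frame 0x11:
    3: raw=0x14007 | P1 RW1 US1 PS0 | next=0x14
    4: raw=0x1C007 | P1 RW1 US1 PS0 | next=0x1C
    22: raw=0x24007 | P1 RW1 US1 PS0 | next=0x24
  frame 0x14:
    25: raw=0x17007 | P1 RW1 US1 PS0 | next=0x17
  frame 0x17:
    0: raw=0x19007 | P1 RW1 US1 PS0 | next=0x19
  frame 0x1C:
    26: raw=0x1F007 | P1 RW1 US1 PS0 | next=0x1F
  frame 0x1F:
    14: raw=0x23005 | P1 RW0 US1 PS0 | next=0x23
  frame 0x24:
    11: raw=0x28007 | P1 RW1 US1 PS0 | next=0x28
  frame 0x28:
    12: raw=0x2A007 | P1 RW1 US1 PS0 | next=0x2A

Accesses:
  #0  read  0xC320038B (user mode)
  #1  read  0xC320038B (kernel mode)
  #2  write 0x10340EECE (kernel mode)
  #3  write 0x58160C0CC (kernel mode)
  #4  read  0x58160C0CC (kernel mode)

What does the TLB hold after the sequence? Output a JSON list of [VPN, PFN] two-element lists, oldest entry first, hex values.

Per-access translation:
#0 VA=0xC320038B (r,user):
  lvl0: tbl 0x11, slot 3 ⇒ 0x14007 (P1/RW1/US1/PS0)
  lvl1: tbl 0x14, slot 25 ⇒ 0x17007 (P1/RW1/US1/PS0)
  lvl2: tbl 0x17, slot 0 ⇒ 0x19007 (P1/RW1/US1/PS0)
  ✓ 0x1938B  — 3 lookups
#1 VA=0xC320038B (r,kernel):
  TLB hit vpn=0xC3200 → PA=0x1938B
#2 VA=0x10340EECE (w,kernel):
  lvl0: tbl 0x11, slot 4 ⇒ 0x1C007 (P1/RW1/US1/PS0)
  lvl1: tbl 0x1C, slot 26 ⇒ 0x1F007 (P1/RW1/US1/PS0)
  lvl2: tbl 0x1F, slot 14 ⇒ 0x23005 (P1/RW0/US1/PS0)
  ⇒ fault: PROTECTION_VIOLATION  — 3 lookups
#3 VA=0x58160C0CC (w,kernel):
  lvl0: tbl 0x11, slot 22 ⇒ 0x24007 (P1/RW1/US1/PS0)
  lvl1: tbl 0x24, slot 11 ⇒ 0x28007 (P1/RW1/US1/PS0)
  lvl2: tbl 0x28, slot 12 ⇒ 0x2A007 (P1/RW1/US1/PS0)
  ✓ 0x2A0CC  — 3 lookups
#4 VA=0x58160C0CC (r,kernel):
  TLB hit vpn=0x58160C → PA=0x2A0CC

TLB: [["0xC3200", "0x19"], ["0x58160C", "0x2A"]]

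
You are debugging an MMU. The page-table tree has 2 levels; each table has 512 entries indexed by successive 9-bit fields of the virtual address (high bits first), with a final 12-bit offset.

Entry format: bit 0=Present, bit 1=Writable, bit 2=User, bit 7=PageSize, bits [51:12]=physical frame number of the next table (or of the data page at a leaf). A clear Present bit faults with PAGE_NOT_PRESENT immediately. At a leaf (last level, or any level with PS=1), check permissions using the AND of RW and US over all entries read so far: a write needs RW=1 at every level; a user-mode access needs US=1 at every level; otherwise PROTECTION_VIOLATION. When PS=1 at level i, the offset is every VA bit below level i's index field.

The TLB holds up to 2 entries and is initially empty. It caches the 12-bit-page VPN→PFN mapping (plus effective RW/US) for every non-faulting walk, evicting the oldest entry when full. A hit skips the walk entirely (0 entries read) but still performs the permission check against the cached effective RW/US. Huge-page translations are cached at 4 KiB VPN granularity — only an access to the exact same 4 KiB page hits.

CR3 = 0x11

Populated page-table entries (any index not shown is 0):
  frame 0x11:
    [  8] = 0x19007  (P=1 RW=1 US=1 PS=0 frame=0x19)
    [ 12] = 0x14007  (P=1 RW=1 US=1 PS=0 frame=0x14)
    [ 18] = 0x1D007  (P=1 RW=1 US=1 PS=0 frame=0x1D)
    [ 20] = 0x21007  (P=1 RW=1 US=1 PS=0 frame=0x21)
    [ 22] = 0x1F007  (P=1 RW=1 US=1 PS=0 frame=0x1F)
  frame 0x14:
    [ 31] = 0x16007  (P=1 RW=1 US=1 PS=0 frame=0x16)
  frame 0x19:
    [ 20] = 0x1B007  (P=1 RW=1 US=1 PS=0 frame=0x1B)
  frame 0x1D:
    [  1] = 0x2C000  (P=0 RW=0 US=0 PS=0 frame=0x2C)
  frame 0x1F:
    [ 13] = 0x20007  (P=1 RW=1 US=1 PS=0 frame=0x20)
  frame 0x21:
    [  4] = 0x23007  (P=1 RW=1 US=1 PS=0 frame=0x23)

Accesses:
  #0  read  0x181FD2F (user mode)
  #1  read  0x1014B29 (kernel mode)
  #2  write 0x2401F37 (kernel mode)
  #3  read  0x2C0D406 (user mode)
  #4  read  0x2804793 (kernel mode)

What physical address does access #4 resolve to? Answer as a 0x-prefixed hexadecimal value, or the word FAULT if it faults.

Walk each access:
#0 VA=0x181FD2F (r,user):
  lvl0: tbl 0x11, slot 12 ⇒ 0x14007 (P1/RW1/US1/PS0)
  lvl1: tbl 0x14, slot 31 ⇒ 0x16007 (P1/RW1/US1/PS0)
  ✓ 0x16D2F  — 2 lookups
#1 VA=0x1014B29 (r,kernel):
  lvl0: tbl 0x11, slot 8 ⇒ 0x19007 (P1/RW1/US1/PS0)
  lvl1: tbl 0x19, slot 20 ⇒ 0x1B007 (P1/RW1/US1/PS0)
  ✓ 0x1BB29  — 2 lookups
#2 VA=0x2401F37 (w,kernel):
  lvl0: tbl 0x11, slot 18 ⇒ 0x1D007 (P1/RW1/US1/PS0)
  lvl1: tbl 0x1D, slot 1 ⇒ 0x2C000 (P0/RW0/US0/PS0)
  ⇒ fault: PAGE_NOT_PRESENT  — 2 lookups
#3 VA=0x2C0D406 (r,user):
  lvl0: tbl 0x11, slot 22 ⇒ 0x1F007 (P1/RW1/US1/PS0)
  lvl1: tbl 0x1F, slot 13 ⇒ 0x20007 (P1/RW1/US1/PS0)
  ✓ 0x20406  — 2 lookups
#4 VA=0x2804793 (r,kernel):
  lvl0: tbl 0x11, slot 20 ⇒ 0x21007 (P1/RW1/US1/PS0)
  lvl1: tbl 0x21, slot 4 ⇒ 0x23007 (P1/RW1/US1/PS0)
  ✓ 0x23793  — 2 lookups

Access #4 PA: 0x23793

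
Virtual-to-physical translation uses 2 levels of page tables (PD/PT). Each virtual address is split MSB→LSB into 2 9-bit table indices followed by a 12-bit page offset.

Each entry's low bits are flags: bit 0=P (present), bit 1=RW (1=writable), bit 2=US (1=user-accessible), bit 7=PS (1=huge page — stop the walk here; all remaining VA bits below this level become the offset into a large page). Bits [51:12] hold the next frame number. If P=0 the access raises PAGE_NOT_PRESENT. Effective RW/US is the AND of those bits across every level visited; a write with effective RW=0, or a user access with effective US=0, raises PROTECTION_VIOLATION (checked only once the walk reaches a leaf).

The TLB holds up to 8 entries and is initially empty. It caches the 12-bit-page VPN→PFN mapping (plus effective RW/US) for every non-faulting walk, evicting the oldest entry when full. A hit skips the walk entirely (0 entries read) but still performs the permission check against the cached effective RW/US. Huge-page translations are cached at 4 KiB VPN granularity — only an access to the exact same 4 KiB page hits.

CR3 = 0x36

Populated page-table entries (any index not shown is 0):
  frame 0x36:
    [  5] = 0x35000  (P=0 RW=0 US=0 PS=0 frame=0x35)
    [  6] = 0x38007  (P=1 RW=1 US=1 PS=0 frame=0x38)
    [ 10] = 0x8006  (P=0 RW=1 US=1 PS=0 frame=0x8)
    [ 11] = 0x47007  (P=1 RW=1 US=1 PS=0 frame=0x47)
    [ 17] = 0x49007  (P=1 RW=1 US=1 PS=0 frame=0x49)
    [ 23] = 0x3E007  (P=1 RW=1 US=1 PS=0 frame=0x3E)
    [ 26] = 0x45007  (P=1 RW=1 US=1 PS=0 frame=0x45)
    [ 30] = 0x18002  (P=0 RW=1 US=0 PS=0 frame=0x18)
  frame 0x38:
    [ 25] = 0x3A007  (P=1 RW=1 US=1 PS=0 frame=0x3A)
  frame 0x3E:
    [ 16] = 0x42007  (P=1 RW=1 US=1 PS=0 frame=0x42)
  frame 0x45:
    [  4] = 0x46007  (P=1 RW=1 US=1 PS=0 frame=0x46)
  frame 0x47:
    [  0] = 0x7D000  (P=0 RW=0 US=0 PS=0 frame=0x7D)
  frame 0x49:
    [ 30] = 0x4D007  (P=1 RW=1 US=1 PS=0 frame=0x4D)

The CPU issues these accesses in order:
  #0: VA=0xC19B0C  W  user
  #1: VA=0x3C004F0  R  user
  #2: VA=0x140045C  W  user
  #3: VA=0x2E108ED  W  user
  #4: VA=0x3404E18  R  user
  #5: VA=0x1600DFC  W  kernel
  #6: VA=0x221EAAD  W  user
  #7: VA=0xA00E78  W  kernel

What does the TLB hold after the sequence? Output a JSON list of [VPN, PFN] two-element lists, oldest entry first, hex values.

Per-access translation:
#0 VA=0xC19B0C (w,user):
  lvl0: tbl 0x36, slot 6 ⇒ 0x38007 (P1/RW1/US1/PS0)
  lvl1: tbl 0x38, slot 25 ⇒ 0x3A007 (P1/RW1/US1/PS0)
  ⇒ phys 0x3AB0C  [2 reads]
#1 VA=0x3C004F0 (r,user):
  lvl0: tbl 0x36, slot 30 ⇒ 0x18002 (P0/RW1/US0/PS0)
  → PAGE_NOT_PRESENT  (1 entries read)
#2 VA=0x140045C (w,user):
  lvl0: tbl 0x36, slot 10 ⇒ 0x8006 (P0/RW1/US1/PS0)
  → PAGE_NOT_PRESENT  (1 entries read)
#3 VA=0x2E108ED (w,user):
  lvl0: tbl 0x36, slot 23 ⇒ 0x3E007 (P1/RW1/US1/PS0)
  lvl1: tbl 0x3E, slot 16 ⇒ 0x42007 (P1/RW1/US1/PS0)
  ⇒ phys 0x428ED  [2 reads]
#4 VA=0x3404E18 (r,user):
  lvl0: tbl 0x36, slot 26 ⇒ 0x45007 (P1/RW1/US1/PS0)
  lvl1: tbl 0x45, slot 4 ⇒ 0x46007 (P1/RW1/US1/PS0)
  ⇒ phys 0x46E18  [2 reads]
#5 VA=0x1600DFC (w,kernel):
  lvl0: tbl 0x36, slot 11 ⇒ 0x47007 (P1/RW1/US1/PS0)
  lvl1: tbl 0x47, slot 0 ⇒ 0x7D000 (P0/RW0/US0/PS0)
  → PAGE_NOT_PRESENT  (2 entries read)
#6 VA=0x221EAAD (w,user):
  lvl0: tbl 0x36, slot 17 ⇒ 0x49007 (P1/RW1/US1/PS0)
  lvl1: tbl 0x49, slot 30 ⇒ 0x4D007 (P1/RW1/US1/PS0)
  ⇒ phys 0x4DAAD  [2 reads]
#7 VA=0xA00E78 (w,kernel):
  lvl0: tbl 0x36, slot 5 ⇒ 0x35000 (P0/RW0/US0/PS0)
  → PAGE_NOT_PRESENT  (1 entries read)

TLB: [["0xC19", "0x3A"], ["0x2E10", "0x42"], ["0x3404", "0x46"], ["0x221E", "0x4D"]]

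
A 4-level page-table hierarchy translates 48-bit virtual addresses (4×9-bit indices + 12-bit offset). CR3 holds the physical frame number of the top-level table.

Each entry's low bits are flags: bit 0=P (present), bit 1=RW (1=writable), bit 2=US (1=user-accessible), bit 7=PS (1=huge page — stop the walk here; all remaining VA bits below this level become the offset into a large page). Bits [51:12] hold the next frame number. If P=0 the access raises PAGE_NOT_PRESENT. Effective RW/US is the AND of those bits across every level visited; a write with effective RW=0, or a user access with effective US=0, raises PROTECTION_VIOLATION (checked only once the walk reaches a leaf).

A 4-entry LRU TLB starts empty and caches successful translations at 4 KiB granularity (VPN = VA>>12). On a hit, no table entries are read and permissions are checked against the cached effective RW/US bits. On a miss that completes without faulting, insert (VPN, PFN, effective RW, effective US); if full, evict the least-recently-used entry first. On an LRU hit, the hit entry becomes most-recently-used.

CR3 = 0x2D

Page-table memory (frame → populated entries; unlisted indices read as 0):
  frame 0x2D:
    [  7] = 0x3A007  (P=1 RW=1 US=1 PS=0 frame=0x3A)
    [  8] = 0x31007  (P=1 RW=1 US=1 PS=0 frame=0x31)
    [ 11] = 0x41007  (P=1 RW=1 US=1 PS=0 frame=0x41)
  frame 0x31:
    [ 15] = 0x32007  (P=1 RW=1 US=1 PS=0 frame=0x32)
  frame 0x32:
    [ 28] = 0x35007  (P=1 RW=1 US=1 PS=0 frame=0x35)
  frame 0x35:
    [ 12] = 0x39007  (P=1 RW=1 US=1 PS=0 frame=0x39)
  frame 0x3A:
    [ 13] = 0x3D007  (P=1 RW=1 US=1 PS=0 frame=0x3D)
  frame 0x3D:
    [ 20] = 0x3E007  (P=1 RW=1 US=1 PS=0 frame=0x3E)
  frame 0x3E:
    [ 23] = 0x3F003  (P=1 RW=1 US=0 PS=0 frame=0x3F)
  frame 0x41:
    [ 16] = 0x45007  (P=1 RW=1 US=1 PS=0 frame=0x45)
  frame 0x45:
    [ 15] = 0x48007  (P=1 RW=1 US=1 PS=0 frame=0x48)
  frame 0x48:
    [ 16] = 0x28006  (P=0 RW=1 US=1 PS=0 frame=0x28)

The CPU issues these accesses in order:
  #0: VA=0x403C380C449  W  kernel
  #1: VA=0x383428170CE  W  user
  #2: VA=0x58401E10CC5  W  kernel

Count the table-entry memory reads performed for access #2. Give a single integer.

Walk each access:
#0 VA=0x403C380C449 (w,kernel):
  lvl0: tbl 0x2D, slot 8 ⇒ 0x31007 (P1/RW1/US1/PS0)
  lvl1: tbl 0x31, slot 15 ⇒ 0x32007 (P1/RW1/US1/PS0)
  lvl2: tbl 0x32, slot 28 ⇒ 0x35007 (P1/RW1/US1/PS0)
  lvl3: tbl 0x35, slot 12 ⇒ 0x39007 (P1/RW1/US1/PS0)
  → PA=0x39449  (4 entries read)
#1 VA=0x383428170CE (w,user):
  lvl0: tbl 0x2D, slot 7 ⇒ 0x3A007 (P1/RW1/US1/PS0)
  lvl1: tbl 0x3A, slot 13 ⇒ 0x3D007 (P1/RW1/US1/PS0)
  lvl2: tbl 0x3D, slot 20 ⇒ 0x3E007 (P1/RW1/US1/PS0)
  lvl3: tbl 0x3E, slot 23 ⇒ 0x3F003 (P1/RW1/US0/PS0)
  ✗ PROTECTION_VIOLATION  [4 reads]
#2 VA=0x58401E10CC5 (w,kernel):
  lvl0: tbl 0x2D, slot 11 ⇒ 0x41007 (P1/RW1/US1/PS0)
  lvl1: tbl 0x41, slot 16 ⇒ 0x45007 (P1/RW1/US1/PS0)
  lvl2: tbl 0x45, slot 15 ⇒ 0x48007 (P1/RW1/US1/PS0)
  lvl3: tbl 0x48, slot 16 ⇒ 0x28006 (P0/RW1/US1/PS0)
  ✗ PAGE_NOT_PRESENT  [4 reads]

Entries read for #2: 4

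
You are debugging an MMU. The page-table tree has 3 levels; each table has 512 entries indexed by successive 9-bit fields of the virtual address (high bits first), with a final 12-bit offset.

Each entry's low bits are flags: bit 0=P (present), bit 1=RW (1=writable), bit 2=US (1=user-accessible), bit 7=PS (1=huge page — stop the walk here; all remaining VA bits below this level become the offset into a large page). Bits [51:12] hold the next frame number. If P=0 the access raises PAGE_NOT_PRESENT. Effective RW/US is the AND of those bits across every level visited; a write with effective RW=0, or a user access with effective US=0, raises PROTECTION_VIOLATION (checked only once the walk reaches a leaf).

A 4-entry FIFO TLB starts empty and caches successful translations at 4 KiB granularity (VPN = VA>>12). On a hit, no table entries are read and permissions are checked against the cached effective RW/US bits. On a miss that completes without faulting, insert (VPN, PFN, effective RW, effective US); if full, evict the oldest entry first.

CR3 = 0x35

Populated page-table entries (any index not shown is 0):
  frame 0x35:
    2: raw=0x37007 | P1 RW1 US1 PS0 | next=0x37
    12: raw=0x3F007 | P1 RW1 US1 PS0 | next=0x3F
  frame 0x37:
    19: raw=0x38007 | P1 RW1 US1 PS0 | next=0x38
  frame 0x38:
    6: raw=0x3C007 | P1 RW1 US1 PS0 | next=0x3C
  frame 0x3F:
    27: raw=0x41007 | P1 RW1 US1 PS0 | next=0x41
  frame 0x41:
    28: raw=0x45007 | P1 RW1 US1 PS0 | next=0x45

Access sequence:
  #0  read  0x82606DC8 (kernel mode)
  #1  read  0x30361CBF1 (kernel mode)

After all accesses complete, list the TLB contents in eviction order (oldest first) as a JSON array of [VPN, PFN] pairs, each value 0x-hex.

Per-access translation:
#0 VA=0x82606DC8 (r,kernel):
  L0: frame=0x35 idx=2 entry=0x37007 [P=1 RW=1 US=1 PS=0]
  L1: frame=0x37 idx=19 entry=0x38007 [P=1 RW=1 US=1 PS=0]
  L2: frame=0x38 idx=6 entry=0x3C007 [P=1 RW=1 US=1 PS=0]
  ⇒ phys 0x3CDC8  [3 reads]
#1 VA=0x30361CBF1 (r,kernel):
  L0: frame=0x35 idx=12 entry=0x3F007 [P=1 RW=1 US=1 PS=0]
  L1: frame=0x3F idx=27 entry=0x41007 [P=1 RW=1 US=1 PS=0]
  L2: frame=0x41 idx=28 entry=0x45007 [P=1 RW=1 US=1 PS=0]
  ⇒ phys 0x45BF1  [3 reads]

TLB: [["0x82606", "0x3C"], ["0x30361C", "0x45"]]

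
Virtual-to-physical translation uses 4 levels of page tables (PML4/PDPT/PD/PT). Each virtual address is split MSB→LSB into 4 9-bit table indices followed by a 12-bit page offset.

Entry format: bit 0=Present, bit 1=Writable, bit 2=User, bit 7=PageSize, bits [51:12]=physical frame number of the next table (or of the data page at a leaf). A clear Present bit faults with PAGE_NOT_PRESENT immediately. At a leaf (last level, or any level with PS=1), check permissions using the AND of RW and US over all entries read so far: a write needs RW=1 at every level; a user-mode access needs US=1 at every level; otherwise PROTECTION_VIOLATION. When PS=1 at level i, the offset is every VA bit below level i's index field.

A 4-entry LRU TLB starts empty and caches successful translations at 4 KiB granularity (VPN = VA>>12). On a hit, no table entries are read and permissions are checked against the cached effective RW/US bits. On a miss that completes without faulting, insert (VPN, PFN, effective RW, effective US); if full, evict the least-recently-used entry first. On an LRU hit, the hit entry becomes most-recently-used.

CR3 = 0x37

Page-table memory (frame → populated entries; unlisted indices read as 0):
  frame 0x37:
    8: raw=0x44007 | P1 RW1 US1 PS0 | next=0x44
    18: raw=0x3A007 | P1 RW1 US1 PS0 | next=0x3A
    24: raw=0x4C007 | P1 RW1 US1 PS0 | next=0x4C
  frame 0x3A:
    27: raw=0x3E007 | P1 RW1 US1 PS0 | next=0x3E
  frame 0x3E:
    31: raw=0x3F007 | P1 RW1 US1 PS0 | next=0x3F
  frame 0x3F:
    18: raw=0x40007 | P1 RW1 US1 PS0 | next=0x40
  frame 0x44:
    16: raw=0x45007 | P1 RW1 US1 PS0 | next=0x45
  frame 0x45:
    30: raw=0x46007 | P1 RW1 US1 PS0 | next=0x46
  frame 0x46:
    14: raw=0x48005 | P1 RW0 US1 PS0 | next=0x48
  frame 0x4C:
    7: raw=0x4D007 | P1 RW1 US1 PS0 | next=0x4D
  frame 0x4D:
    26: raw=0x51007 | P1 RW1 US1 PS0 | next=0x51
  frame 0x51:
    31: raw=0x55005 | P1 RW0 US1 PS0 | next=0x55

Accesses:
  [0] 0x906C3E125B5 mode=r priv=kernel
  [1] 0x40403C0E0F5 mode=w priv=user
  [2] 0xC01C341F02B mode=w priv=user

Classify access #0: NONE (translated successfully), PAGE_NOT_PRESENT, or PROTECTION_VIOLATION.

Walk each access:
#0 VA=0x906C3E125B5 (r,kernel):
  [0] read 0x37 idx=18: raw=0x3A007 flags P=1 W=1 U=1 S=0
  [1] read 0x3A idx=27: raw=0x3E007 flags P=1 W=1 U=1 S=0
  [2] read 0x3E idx=31: raw=0x3F007 flags P=1 W=1 U=1 S=0
  [3] read 0x3F idx=18: raw=0x40007 flags P=1 W=1 U=1 S=0
  ⇒ phys 0x405B5  [4 reads]
#1 VA=0x40403C0E0F5 (w,user):
  [0] read 0x37 idx=8: raw=0x44007 flags P=1 W=1 U=1 S=0
  [1] read 0x44 idx=16: raw=0x45007 flags P=1 W=1 U=1 S=0
  [2] read 0x45 idx=30: raw=0x46007 flags P=1 W=1 U=1 S=0
  [3] read 0x46 idx=14: raw=0x48005 flags P=1 W=0 U=1 S=0
  → PROTECTION_VIOLATION  (4 entries read)
#2 VA=0xC01C341F02B (w,user):
  [0] read 0x37 idx=24: raw=0x4C007 flags P=1 W=1 U=1 S=0
  [1] read 0x4C idx=7: raw=0x4D007 flags P=1 W=1 U=1 S=0
  [2] read 0x4D idx=26: raw=0x51007 flags P=1 W=1 U=1 S=0
  [3] read 0x51 idx=31: raw=0x55005 flags P=1 W=0 U=1 S=0
  → PROTECTION_VIOLATION  (4 entries read)

Access #0 fault: NONE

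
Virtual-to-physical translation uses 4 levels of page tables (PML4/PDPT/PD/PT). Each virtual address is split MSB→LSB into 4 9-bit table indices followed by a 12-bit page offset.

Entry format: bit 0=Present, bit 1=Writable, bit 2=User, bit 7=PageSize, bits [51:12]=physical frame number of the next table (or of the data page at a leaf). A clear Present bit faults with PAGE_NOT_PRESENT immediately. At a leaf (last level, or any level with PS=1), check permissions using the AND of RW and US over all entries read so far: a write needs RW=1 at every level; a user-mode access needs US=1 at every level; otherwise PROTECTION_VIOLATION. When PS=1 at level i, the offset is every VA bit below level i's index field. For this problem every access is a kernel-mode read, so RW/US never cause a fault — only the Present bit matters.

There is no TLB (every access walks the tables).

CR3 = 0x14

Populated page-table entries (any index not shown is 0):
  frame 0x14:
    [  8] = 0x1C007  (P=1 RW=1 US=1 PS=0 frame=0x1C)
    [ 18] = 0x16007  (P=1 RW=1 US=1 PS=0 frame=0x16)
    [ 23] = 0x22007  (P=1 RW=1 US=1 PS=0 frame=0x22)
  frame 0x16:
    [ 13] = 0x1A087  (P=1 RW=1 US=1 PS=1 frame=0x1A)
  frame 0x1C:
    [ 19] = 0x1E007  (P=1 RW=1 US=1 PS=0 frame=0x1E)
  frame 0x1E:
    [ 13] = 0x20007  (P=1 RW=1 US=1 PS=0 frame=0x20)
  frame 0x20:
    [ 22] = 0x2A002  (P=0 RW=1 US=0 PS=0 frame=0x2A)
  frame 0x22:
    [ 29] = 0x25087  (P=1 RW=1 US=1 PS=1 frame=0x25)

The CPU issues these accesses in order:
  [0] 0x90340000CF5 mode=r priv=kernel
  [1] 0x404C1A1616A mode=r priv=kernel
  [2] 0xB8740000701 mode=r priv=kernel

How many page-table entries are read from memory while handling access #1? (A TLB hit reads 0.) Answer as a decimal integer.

Trace:
#0 VA=0x90340000CF5 (r,kernel):
  L0: frame=0x14 idx=18 entry=0x16007 [P=1 RW=1 US=1 PS=0]
  L1: frame=0x16 idx=13 entry=0x1A087 [P=1 RW=1 US=1 PS=1]
  → PA=0x1ACF5 (huge @L1)  (2 entries read)
#1 VA=0x404C1A1616A (r,kernel):
  L0: frame=0x14 idx=8 entry=0x1C007 [P=1 RW=1 US=1 PS=0]
  L1: frame=0x1C idx=19 entry=0x1E007 [P=1 RW=1 US=1 PS=0]
  L2: frame=0x1E idx=13 entry=0x20007 [P=1 RW=1 US=1 PS=0]
  L3: frame=0x20 idx=22 entry=0x2A002 [P=0 RW=1 US=0 PS=0]
  → PAGE_NOT_PRESENT  (4 entries read)
#2 VA=0xB8740000701 (r,kernel):
  L0: frame=0x14 idx=23 entry=0x22007 [P=1 RW=1 US=1 PS=0]
  L1: frame=0x22 idx=29 entry=0x25087 [P=1 RW=1 US=1 PS=1]
  → PA=0x25701 (huge @L1)  (2 entries read)

Entries read for #1: 4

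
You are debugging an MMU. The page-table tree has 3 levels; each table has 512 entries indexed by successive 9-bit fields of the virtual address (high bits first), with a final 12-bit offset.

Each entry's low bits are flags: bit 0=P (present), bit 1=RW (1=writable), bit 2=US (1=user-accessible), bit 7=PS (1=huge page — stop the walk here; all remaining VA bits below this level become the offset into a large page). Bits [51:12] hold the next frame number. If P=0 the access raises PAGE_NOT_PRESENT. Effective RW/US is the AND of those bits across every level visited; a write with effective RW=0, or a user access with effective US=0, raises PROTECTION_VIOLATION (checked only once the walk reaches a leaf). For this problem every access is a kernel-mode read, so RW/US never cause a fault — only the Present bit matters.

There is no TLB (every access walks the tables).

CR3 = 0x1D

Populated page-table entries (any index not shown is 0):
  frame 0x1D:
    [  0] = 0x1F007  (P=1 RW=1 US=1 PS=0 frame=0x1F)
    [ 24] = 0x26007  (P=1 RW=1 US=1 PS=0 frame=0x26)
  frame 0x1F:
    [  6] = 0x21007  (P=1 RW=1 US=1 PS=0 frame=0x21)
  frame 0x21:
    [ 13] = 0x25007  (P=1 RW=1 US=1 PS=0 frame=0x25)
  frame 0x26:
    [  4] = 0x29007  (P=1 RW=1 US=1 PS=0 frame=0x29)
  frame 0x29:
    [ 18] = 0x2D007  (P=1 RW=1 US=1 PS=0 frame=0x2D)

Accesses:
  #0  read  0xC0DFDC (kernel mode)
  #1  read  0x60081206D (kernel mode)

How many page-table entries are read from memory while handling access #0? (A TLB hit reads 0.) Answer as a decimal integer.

Walk each access:
#0 VA=0xC0DFDC (r,kernel):
  L0: frame=0x1D idx=0 entry=0x1F007 [P=1 RW=1 US=1 PS=0]
  L1: frame=0x1F idx=6 entry=0x21007 [P=1 RW=1 US=1 PS=0]
  L2: frame=0x21 idx=13 entry=0x25007 [P=1 RW=1 US=1 PS=0]
  → PA=0x25FDC  (3 entries read)
#1 VA=0x60081206D (r,kernel):
  L0: frame=0x1D idx=24 entry=0x26007 [P=1 RW=1 US=1 PS=0]
  L1: frame=0x26 idx=4 entry=0x29007 [P=1 RW=1 US=1 PS=0]
  L2: frame=0x29 idx=18 entry=0x2D007 [P=1 RW=1 US=1 PS=0]
  → PA=0x2D06D  (3 entries read)

Entries read for #0: 3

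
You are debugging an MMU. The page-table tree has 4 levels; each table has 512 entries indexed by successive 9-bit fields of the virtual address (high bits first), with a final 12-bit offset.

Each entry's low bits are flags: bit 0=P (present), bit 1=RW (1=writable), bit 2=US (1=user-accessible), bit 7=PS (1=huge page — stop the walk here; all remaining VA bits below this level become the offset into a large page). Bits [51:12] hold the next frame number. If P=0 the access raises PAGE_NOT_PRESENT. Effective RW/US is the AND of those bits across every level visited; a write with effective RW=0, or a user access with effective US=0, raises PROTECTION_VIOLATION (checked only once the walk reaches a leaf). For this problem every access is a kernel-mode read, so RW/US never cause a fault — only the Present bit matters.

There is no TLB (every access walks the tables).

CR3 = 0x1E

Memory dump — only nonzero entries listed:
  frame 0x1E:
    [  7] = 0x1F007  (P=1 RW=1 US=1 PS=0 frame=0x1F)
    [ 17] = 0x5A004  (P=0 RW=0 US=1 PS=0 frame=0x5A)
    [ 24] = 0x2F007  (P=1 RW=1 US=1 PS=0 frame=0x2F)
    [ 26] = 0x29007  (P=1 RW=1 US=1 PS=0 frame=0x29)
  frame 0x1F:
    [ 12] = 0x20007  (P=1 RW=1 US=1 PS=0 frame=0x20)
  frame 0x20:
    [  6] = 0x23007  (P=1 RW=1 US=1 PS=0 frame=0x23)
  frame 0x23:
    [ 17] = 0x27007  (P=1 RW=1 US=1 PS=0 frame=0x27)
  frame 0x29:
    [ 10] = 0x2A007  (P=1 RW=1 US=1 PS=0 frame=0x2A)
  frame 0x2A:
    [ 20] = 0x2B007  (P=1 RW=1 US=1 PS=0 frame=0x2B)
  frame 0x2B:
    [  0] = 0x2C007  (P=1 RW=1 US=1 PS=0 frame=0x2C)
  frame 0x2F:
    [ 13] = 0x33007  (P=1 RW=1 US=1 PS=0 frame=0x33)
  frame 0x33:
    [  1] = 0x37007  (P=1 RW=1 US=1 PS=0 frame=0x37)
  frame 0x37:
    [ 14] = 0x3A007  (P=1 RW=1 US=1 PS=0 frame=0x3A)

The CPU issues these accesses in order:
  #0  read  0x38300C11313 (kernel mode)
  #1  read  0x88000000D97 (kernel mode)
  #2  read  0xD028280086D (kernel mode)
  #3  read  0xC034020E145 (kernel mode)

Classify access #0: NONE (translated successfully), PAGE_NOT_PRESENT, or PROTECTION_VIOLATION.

Per-access translation:
#0 VA=0x38300C11313 (r,kernel):
  L0: frame=0x1E idx=7 entry=0x1F007 [P=1 RW=1 US=1 PS=0]
  L1: frame=0x1F idx=12 entry=0x20007 [P=1 RW=1 US=1 PS=0]
  L2: frame=0x20 idx=6 entry=0x23007 [P=1 RW=1 US=1 PS=0]
  L3: frame=0x23 idx=17 entry=0x27007 [P=1 RW=1 US=1 PS=0]
  ⇒ phys 0x27313  [4 reads]
#1 VA=0x88000000D97 (r,kernel):
  L0: frame=0x1E idx=17 entry=0x5A004 [P=0 RW=0 US=1 PS=0]
  ✗ PAGE_NOT_PRESENT  [1 reads]
#2 VA=0xD028280086D (r,kernel):
  L0: frame=0x1E idx=26 entry=0x29007 [P=1 RW=1 US=1 PS=0]
  L1: frame=0x29 idx=10 entry=0x2A007 [P=1 RW=1 US=1 PS=0]
  L2: frame=0x2A idx=20 entry=0x2B007 [P=1 RW=1 US=1 PS=0]
  L3: frame=0x2B idx=0 entry=0x2C007 [P=1 RW=1 US=1 PS=0]
  ⇒ phys 0x2C86D  [4 reads]
#3 VA=0xC034020E145 (r,kernel):
  L0: frame=0x1E idx=24 entry=0x2F007 [P=1 RW=1 US=1 PS=0]
  L1: frame=0x2F idx=13 entry=0x33007 [P=1 RW=1 US=1 PS=0]
  L2: frame=0x33 idx=1 entry=0x37007 [P=1 RW=1 US=1 PS=0]
  L3: frame=0x37 idx=14 entry=0x3A007 [P=1 RW=1 US=1 PS=0]
  ⇒ phys 0x3A145  [4 reads]

Access #0 fault: NONE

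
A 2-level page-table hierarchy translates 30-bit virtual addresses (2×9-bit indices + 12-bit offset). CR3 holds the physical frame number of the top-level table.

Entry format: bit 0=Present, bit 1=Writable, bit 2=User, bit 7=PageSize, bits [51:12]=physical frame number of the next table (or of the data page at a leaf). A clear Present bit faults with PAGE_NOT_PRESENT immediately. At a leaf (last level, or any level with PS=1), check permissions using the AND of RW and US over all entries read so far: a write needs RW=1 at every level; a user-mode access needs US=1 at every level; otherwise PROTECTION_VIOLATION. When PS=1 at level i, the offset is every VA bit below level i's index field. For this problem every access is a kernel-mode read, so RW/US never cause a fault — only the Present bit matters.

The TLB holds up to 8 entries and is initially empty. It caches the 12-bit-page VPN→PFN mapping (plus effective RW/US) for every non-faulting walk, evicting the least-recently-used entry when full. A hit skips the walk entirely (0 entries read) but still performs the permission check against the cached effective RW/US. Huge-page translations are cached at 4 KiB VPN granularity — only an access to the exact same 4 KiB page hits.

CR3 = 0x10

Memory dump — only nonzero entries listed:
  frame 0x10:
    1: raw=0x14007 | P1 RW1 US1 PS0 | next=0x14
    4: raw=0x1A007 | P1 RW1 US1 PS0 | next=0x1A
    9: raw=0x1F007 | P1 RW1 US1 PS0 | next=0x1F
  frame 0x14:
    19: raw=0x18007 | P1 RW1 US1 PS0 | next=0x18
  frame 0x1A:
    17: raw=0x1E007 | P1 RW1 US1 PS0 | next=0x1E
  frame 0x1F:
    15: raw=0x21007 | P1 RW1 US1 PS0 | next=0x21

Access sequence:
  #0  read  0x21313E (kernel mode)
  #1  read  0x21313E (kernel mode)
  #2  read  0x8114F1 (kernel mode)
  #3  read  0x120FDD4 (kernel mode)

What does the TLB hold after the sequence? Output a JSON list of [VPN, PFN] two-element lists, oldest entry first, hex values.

Trace:
#0 VA=0x21313E (r,kernel):
  lvl0: tbl 0x10, slot 1 ⇒ 0x14007 (P1/RW1/US1/PS0)
  lvl1: tbl 0x14, slot 19 ⇒ 0x18007 (P1/RW1/US1/PS0)
  ✓ 0x1813E  — 2 lookups
#1 VA=0x21313E (r,kernel):
  TLB hit vpn=0x213 → PA=0x1813E
#2 VA=0x8114F1 (r,kernel):
  lvl0: tbl 0x10, slot 4 ⇒ 0x1A007 (P1/RW1/US1/PS0)
  lvl1: tbl 0x1A, slot 17 ⇒ 0x1E007 (P1/RW1/US1/PS0)
  ✓ 0x1E4F1  — 2 lookups
#3 VA=0x120FDD4 (r,kernel):
  lvl0: tbl 0x10, slot 9 ⇒ 0x1F007 (P1/RW1/US1/PS0)
  lvl1: tbl 0x1F, slot 15 ⇒ 0x21007 (P1/RW1/US1/PS0)
  ✓ 0x21DD4  — 2 lookups

TLB: [["0x213", "0x18"], ["0x811", "0x1E"], ["0x120F", "0x21"]]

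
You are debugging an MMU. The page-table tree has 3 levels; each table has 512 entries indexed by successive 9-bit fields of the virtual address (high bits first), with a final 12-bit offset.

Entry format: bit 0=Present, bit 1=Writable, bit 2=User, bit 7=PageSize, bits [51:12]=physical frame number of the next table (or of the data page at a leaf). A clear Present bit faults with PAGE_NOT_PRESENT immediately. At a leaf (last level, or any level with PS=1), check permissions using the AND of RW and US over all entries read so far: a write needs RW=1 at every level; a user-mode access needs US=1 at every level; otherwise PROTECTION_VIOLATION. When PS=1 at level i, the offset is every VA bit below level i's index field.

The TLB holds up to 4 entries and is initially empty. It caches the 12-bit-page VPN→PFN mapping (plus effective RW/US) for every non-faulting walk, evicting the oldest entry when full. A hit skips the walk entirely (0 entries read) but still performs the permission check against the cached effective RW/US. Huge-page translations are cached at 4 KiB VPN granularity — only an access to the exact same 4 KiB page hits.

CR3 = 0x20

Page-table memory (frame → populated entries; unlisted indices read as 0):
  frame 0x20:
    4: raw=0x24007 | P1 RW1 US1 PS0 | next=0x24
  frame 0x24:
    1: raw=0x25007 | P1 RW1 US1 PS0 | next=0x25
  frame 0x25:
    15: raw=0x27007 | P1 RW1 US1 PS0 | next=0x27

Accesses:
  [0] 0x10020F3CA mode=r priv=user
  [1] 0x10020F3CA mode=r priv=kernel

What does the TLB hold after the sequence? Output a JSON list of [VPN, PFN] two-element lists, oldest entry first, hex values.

Per-access translation:
#0 VA=0x10020F3CA (r,user):
  L0: frame=0x20 idx=4 entry=0x24007 [P=1 RW=1 US=1 PS=0]
  L1: frame=0x24 idx=1 entry=0x25007 [P=1 RW=1 US=1 PS=0]
  L2: frame=0x25 idx=15 entry=0x27007 [P=1 RW=1 US=1 PS=0]
  ⇒ phys 0x273CA  [3 reads]
#1 VA=0x10020F3CA (r,kernel):
  TLB hit vpn=0x10020F → PA=0x273CA

TLB: [["0x10020F", "0x27"]]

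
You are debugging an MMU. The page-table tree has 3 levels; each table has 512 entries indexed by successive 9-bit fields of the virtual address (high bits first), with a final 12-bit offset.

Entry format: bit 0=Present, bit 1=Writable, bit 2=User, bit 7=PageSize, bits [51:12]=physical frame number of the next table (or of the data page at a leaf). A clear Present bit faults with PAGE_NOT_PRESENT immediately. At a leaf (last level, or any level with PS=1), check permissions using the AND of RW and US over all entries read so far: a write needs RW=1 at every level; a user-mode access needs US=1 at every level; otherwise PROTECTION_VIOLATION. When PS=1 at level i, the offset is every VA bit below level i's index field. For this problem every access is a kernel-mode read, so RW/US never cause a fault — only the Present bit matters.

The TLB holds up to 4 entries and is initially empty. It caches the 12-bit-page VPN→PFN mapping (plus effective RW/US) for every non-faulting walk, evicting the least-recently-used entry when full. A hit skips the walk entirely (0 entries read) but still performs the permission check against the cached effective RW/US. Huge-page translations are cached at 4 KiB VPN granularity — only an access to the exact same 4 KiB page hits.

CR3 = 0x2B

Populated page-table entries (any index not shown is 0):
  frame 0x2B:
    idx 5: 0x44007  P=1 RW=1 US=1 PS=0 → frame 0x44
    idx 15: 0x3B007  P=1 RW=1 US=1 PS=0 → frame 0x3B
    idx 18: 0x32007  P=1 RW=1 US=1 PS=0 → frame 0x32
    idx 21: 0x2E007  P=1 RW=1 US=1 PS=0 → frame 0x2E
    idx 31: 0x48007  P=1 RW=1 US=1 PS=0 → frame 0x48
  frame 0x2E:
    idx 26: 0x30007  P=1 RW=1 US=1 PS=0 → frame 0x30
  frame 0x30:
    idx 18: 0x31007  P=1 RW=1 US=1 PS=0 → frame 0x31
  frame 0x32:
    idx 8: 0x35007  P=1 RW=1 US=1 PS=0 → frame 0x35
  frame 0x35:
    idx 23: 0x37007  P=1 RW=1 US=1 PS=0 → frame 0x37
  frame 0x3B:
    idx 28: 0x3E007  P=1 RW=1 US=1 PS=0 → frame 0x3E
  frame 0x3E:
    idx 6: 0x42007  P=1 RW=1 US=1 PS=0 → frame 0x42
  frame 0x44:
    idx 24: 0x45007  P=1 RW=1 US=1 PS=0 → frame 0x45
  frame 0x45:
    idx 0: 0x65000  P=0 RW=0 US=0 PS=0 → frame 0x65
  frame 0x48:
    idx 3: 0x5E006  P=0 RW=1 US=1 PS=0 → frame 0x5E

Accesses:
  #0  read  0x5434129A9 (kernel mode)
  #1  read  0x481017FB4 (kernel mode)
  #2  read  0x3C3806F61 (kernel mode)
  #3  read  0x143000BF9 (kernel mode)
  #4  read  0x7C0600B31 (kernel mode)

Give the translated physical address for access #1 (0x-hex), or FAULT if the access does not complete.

Per-access translation:
#0 VA=0x5434129A9 (r,kernel):
  L0 @0x2B[21] → 0x2E007  P=1,RW=1,US=1,PS=0
  L1 @0x2E[26] → 0x30007  P=1,RW=1,US=1,PS=0
  L2 @0x30[18] → 0x31007  P=1,RW=1,US=1,PS=0
  ✓ 0x319A9  — 3 lookups
#1 VA=0x481017FB4 (r,kernel):
  L0 @0x2B[18] → 0x32007  P=1,RW=1,US=1,PS=0
  L1 @0x32[8] → 0x35007  P=1,RW=1,US=1,PS=0
  L2 @0x35[23] → 0x37007  P=1,RW=1,US=1,PS=0
  ✓ 0x37FB4  — 3 lookups
#2 VA=0x3C3806F61 (r,kernel):
  L0 @0x2B[15] → 0x3B007  P=1,RW=1,US=1,PS=0
  L1 @0x3B[28] → 0x3E007  P=1,RW=1,US=1,PS=0
  L2 @0x3E[6] → 0x42007  P=1,RW=1,US=1,PS=0
  ✓ 0x42F61  — 3 lookups
#3 VA=0x143000BF9 (r,kernel):
  L0 @0x2B[5] → 0x44007  P=1,RW=1,US=1,PS=0
  L1 @0x44[24] → 0x45007  P=1,RW=1,US=1,PS=0
  L2 @0x45[0] → 0x65000  P=0,RW=0,US=0,PS=0
  ✗ PAGE_NOT_PRESENT  [3 reads]
#4 VA=0x7C0600B31 (r,kernel):
  L0 @0x2B[31] → 0x48007  P=1,RW=1,US=1,PS=0
  L1 @0x48[3] → 0x5E006  P=0,RW=1,US=1,PS=0
  ✗ PAGE_NOT_PRESENT  [2 reads]

Access #1 PA: 0x37FB4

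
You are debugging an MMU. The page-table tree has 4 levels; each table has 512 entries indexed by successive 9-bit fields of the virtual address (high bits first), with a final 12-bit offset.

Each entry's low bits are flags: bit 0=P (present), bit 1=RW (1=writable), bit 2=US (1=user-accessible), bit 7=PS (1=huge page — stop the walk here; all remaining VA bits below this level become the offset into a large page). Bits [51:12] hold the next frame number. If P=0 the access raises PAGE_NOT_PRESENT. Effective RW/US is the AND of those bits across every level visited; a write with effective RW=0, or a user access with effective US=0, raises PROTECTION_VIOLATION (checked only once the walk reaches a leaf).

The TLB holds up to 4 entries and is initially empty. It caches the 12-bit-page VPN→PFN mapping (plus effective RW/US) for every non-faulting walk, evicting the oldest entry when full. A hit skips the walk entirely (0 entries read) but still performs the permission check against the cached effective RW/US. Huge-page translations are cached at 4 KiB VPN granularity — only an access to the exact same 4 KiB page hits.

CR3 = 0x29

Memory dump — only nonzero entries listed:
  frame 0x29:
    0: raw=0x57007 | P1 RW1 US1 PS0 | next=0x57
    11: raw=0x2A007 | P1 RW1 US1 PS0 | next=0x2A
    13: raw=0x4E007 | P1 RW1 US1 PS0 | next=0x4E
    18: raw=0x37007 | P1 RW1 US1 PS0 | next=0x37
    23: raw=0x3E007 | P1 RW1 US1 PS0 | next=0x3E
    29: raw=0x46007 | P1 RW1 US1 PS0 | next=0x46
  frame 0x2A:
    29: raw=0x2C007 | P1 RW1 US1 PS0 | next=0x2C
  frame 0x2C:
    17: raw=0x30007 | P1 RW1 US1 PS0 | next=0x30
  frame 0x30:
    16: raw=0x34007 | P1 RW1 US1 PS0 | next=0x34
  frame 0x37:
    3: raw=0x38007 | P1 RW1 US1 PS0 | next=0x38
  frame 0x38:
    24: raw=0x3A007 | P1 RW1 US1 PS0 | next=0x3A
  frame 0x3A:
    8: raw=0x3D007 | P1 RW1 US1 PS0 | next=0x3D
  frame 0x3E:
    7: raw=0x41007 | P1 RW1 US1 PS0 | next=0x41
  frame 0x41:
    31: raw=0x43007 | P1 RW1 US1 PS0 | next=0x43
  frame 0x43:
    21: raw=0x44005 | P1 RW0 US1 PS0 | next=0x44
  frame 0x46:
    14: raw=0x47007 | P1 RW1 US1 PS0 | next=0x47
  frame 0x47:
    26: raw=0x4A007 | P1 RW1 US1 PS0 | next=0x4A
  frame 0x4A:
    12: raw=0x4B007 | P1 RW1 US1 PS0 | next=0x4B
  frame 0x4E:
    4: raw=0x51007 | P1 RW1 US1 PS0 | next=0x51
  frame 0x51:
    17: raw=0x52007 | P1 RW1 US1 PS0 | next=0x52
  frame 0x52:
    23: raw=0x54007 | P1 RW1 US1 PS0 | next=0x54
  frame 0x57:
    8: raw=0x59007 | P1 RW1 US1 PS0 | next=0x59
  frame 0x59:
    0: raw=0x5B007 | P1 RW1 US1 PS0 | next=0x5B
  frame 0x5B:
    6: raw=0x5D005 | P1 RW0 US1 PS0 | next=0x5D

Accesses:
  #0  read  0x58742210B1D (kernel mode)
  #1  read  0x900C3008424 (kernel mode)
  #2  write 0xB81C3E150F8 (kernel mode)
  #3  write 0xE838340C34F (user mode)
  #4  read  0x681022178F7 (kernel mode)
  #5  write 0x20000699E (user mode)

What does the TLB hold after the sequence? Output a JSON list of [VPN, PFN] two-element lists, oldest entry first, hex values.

Walk each access:
#0 VA=0x58742210B1D (r,kernel):
  L0 @0x29[11] → 0x2A007  P=1,RW=1,US=1,PS=0
  L1 @0x2A[29] → 0x2C007  P=1,RW=1,US=1,PS=0
  L2 @0x2C[17] → 0x30007  P=1,RW=1,US=1,PS=0
  L3 @0x30[16] → 0x34007  P=1,RW=1,US=1,PS=0
  ✓ 0x34B1D  — 4 lookups
#1 VA=0x900C3008424 (r,kernel):
  L0 @0x29[18] → 0x37007  P=1,RW=1,US=1,PS=0
  L1 @0x37[3] → 0x38007  P=1,RW=1,US=1,PS=0
  L2 @0x38[24] → 0x3A007  P=1,RW=1,US=1,PS=0
  L3 @0x3A[8] → 0x3D007  P=1,RW=1,US=1,PS=0
  ✓ 0x3D424  — 4 lookups
#2 VA=0xB81C3E150F8 (w,kernel):
  L0 @0x29[23] → 0x3E007  P=1,RW=1,US=1,PS=0
  L1 @0x3E[7] → 0x41007  P=1,RW=1,US=1,PS=0
  L2 @0x41[31] → 0x43007  P=1,RW=1,US=1,PS=0
  L3 @0x43[21] → 0x44005  P=1,RW=0,US=1,PS=0
  ⇒ fault: PROTECTION_VIOLATION  — 4 lookups
#3 VA=0xE838340C34F (w,user):
  L0 @0x29[29] → 0x46007  P=1,RW=1,US=1,PS=0
  L1 @0x46[14] → 0x47007  P=1,RW=1,US=1,PS=0
  L2 @0x47[26] → 0x4A007  P=1,RW=1,US=1,PS=0
  L3 @0x4A[12] → 0x4B007  P=1,RW=1,US=1,PS=0
  ✓ 0x4B34F  — 4 lookups
#4 VA=0x681022178F7 (r,kernel):
  L0 @0x29[13] → 0x4E007  P=1,RW=1,US=1,PS=0
  L1 @0x4E[4] → 0x51007  P=1,RW=1,US=1,PS=0
  L2 @0x51[17] → 0x52007  P=1,RW=1,US=1,PS=0
  L3 @0x52[23] → 0x54007  P=1,RW=1,US=1,PS=0
  ✓ 0x548F7  — 4 lookups
#5 VA=0x20000699E (w,user):
  L0 @0x29[0] → 0x57007  P=1,RW=1,US=1,PS=0
  L1 @0x57[8] → 0x59007  P=1,RW=1,US=1,PS=0
  L2 @0x59[0] → 0x5B007  P=1,RW=1,US=1,PS=0
  L3 @0x5B[6] → 0x5D005  P=1,RW=0,US=1,PS=0
  ⇒ fault: PROTECTION_VIOLATION  — 4 lookups

TLB: [["0x58742210", "0x34"], ["0x900C3008", "0x3D"], ["0xE838340C", "0x4B"], ["0x68102217", "0x54"]]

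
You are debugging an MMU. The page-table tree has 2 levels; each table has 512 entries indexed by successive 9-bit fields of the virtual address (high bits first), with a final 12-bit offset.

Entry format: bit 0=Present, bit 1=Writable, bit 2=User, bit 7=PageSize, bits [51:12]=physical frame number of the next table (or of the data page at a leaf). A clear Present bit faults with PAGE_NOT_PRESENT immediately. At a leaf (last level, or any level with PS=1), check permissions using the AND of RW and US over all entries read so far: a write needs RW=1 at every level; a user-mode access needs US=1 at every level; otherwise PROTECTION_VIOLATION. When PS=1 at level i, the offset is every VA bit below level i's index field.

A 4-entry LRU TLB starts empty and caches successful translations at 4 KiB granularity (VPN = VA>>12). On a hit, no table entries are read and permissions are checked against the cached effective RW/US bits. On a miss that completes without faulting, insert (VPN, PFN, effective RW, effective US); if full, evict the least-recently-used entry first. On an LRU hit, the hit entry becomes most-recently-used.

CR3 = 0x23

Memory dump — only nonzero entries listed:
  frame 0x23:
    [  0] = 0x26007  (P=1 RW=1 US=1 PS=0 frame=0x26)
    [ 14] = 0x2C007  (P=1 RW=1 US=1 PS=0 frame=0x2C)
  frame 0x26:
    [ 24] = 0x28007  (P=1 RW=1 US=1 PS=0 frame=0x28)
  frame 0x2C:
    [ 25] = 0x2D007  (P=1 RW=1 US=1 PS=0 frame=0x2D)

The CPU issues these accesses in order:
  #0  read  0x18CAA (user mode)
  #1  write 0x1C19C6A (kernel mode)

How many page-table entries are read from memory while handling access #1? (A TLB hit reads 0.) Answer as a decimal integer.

Trace:
#0 VA=0x18CAA (r,user):
  lvl0: tbl 0x23, slot 0 ⇒ 0x26007 (P1/RW1/US1/PS0)
  lvl1: tbl 0x26, slot 24 ⇒ 0x28007 (P1/RW1/US1/PS0)
  ✓ 0x28CAA  — 2 lookups
#1 VA=0x1C19C6A (w,kernel):
  lvl0: tbl 0x23, slot 14 ⇒ 0x2C007 (P1/RW1/US1/PS0)
  lvl1: tbl 0x2C, slot 25 ⇒ 0x2D007 (P1/RW1/US1/PS0)
  ✓ 0x2DC6A  — 2 lookups

Entries read for #1: 2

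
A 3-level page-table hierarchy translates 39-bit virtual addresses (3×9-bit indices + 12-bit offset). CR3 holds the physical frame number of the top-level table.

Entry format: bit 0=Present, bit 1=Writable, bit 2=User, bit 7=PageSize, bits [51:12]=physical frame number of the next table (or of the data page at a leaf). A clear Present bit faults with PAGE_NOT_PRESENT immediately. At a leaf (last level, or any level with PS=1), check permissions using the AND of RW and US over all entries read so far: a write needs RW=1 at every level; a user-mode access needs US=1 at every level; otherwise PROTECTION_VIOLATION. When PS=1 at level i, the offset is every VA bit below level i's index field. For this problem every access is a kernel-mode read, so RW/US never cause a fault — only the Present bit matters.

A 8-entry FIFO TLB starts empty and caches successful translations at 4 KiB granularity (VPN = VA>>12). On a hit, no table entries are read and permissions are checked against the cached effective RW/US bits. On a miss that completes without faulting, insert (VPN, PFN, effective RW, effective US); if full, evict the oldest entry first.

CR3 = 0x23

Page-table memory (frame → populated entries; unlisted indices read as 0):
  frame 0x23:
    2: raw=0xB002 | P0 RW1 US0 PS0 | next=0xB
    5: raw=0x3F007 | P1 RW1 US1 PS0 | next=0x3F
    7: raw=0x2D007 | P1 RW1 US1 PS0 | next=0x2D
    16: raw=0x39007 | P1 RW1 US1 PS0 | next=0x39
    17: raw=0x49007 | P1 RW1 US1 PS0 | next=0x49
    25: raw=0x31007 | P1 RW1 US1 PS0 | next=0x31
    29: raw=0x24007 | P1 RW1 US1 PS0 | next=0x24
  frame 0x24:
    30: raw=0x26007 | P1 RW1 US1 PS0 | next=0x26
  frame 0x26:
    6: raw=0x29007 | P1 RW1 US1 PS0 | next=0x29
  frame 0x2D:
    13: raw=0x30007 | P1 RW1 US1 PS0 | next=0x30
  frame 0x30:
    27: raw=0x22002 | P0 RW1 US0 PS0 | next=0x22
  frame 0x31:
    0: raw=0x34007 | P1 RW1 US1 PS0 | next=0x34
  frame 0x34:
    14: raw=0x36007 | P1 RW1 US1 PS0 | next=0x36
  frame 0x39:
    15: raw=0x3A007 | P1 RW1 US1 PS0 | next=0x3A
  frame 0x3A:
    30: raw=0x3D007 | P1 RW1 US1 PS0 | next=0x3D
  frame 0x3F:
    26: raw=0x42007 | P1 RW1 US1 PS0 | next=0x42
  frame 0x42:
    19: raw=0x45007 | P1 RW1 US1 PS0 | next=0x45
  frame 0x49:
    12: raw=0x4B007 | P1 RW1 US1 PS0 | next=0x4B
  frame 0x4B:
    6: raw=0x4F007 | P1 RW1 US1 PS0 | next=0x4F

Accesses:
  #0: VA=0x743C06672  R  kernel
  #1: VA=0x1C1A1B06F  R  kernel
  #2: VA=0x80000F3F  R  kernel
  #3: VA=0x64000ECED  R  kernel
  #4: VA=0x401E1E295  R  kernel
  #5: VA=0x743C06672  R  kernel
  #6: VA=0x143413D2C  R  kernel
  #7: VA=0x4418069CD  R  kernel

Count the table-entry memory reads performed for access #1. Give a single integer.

Per-access translation:
#0 VA=0x743C06672 (r,kernel):
  [0] read 0x23 idx=29: raw=0x24007 flags P=1 W=1 U=1 S=0
  [1] read 0x24 idx=30: raw=0x26007 flags P=1 W=1 U=1 S=0
  [2] read 0x26 idx=6: raw=0x29007 flags P=1 W=1 U=1 S=0
  ✓ 0x29672  — 3 lookups
#1 VA=0x1C1A1B06F (r,kernel):
  [0] read 0x23 idx=7: raw=0x2D007 flags P=1 W=1 U=1 S=0
  [1] read 0x2D idx=13: raw=0x30007 flags P=1 W=1 U=1 S=0
  [2] read 0x30 idx=27: raw=0x22002 flags P=0 W=1 U=0 S=0
  ✗ PAGE_NOT_PRESENT  [3 reads]
#2 VA=0x80000F3F (r,kernel):
  [0] read 0x23 idx=2: raw=0xB002 flags P=0 W=1 U=0 S=0
  ✗ PAGE_NOT_PRESENT  [1 reads]
#3 VA=0x64000ECED (r,kernel):
  [0] read 0x23 idx=25: raw=0x31007 flags P=1 W=1 U=1 S=0
  [1] read 0x31 idx=0: raw=0x34007 flags P=1 W=1 U=1 S=0
  [2] read 0x34 idx=14: raw=0x36007 flags P=1 W=1 U=1 S=0
  ✓ 0x36CED  — 3 lookups
#4 VA=0x401E1E295 (r,kernel):
  [0] read 0x23 idx=16: raw=0x39007 flags P=1 W=1 U=1 S=0
  [1] read 0x39 idx=15: raw=0x3A007 flags P=1 W=1 U=1 S=0
  [2] read 0x3A idx=30: raw=0x3D007 flags P=1 W=1 U=1 S=0
  ✓ 0x3D295  — 3 lookups
#5 VA=0x743C06672 (r,kernel):
  TLB hit vpn=0x743C06 → PA=0x29672
#6 VA=0x143413D2C (r,kernel):
  [0] read 0x23 idx=5: raw=0x3F007 flags P=1 W=1 U=1 S=0
  [1] read 0x3F idx=26: raw=0x42007 flags P=1 W=1 U=1 S=0
  [2] read 0x42 idx=19: raw=0x45007 flags P=1 W=1 U=1 S=0
  ✓ 0x45D2C  — 3 lookups
#7 VA=0x4418069CD (r,kernel):
  [0] read 0x23 idx=17: raw=0x49007 flags P=1 W=1 U=1 S=0
  [1] read 0x49 idx=12: raw=0x4B007 flags P=1 W=1 U=1 S=0
  [2] read 0x4B idx=6: raw=0x4F007 flags P=1 W=1 U=1 S=0
  ✓ 0x4F9CD  — 3 lookups

Entries read for #1: 3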